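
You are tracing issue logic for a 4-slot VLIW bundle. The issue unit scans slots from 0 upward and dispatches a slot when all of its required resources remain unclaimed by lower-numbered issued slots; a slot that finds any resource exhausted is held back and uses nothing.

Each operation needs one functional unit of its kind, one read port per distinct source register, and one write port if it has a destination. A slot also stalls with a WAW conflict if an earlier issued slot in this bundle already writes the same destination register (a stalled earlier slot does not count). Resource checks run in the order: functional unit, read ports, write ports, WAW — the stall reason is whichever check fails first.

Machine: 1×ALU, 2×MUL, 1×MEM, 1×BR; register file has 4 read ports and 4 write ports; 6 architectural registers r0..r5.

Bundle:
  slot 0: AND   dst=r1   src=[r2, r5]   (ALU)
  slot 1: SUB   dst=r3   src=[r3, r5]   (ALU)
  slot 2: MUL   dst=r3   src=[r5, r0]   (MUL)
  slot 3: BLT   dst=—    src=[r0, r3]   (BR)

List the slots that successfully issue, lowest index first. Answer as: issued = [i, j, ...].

issued = [0, 2]

[0] ALU needs rd=2 wr=1: ok; after: ALU=0 MUL=2 MEM=1 BR=1, R=2, W=3
[1] ALU needs rd=2 wr=1: FU; after: ALU=0 MUL=2 MEM=1 BR=1, R=2, W=3
[2] MUL needs rd=2 wr=1: ok; after: ALU=0 MUL=1 MEM=1 BR=1, R=0, W=2
[3] BR needs rd=2 wr=0: RD_PORT; after: ALU=0 MUL=1 MEM=1 BR=1, R=0, W=2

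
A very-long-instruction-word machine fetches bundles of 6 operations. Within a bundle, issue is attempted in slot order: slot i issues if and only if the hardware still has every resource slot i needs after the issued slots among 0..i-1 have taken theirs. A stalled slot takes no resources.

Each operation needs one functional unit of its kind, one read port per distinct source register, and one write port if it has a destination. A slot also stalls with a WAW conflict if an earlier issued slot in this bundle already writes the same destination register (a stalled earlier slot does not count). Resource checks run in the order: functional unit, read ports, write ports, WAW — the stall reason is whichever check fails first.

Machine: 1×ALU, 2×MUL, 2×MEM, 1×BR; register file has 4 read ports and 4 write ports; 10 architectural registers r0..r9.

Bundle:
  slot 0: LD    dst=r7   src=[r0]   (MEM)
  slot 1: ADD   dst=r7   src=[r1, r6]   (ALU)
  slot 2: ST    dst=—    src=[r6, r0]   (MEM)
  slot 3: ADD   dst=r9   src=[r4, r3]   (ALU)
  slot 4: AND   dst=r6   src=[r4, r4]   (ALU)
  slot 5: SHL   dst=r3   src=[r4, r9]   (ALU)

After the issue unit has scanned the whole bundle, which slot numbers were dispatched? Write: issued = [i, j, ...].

issued = [0, 2, 4]

#0 MEM src=r0 dispatched  <A:1 Mu:2 Ld:1 B:1 rd:3 wr:3>
#1 ALU src=r1,r6 held:WAW  <A:1 Mu:2 Ld:1 B:1 rd:3 wr:3>
#2 MEM src=r6,r0 dispatched  <A:1 Mu:2 Ld:0 B:1 rd:1 wr:3>
#3 ALU src=r4,r3 held:RD_PORT  <A:1 Mu:2 Ld:0 B:1 rd:1 wr:3>
#4 ALU src=r4,r4 dispatched  <A:0 Mu:2 Ld:0 B:1 rd:0 wr:2>
#5 ALU src=r4,r9 held:FU  <A:0 Mu:2 Ld:0 B:1 rd:0 wr:2>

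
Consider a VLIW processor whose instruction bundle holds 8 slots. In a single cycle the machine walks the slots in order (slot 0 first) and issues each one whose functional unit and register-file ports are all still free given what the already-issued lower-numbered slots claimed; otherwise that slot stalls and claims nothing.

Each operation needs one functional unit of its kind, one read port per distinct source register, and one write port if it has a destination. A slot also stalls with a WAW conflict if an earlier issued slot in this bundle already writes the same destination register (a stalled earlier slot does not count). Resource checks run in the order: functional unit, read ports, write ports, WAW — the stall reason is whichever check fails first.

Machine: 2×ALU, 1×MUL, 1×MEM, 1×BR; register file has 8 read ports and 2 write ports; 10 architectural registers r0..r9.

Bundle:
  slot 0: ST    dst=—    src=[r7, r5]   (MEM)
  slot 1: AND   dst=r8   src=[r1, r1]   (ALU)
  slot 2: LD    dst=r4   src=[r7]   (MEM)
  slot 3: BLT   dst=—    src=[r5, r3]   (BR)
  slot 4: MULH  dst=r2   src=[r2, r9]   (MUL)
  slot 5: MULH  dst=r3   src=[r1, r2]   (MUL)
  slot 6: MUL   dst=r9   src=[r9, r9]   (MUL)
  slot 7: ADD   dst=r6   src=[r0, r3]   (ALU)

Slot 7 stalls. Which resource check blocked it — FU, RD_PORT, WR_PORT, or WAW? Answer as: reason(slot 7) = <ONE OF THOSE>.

  0. MEM ⇒ go  {2A/1Mu/0Ld/1B | 6r 2w}
  1. ALU→r8 ⇒ go  {1A/1Mu/0Ld/1B | 5r 1w}
  2. MEM→r4 ⇒ no(FU)  {1A/1Mu/0Ld/1B | 5r 1w}
  3. BR ⇒ go  {1A/1Mu/0Ld/0B | 3r 1w}
  4. MUL→r2 ⇒ go  {1A/0Mu/0Ld/0B | 1r 0w}
  5. MUL→r3 ⇒ no(FU)  {1A/0Mu/0Ld/0B | 1r 0w}
  6. MUL→r9 ⇒ no(FU)  {1A/0Mu/0Ld/0B | 1r 0w}
  7. ALU→r6 ⇒ no(RD_PORT)  {1A/0Mu/0Ld/0B | 1r 0w}

reason(slot 7) = RD_PORT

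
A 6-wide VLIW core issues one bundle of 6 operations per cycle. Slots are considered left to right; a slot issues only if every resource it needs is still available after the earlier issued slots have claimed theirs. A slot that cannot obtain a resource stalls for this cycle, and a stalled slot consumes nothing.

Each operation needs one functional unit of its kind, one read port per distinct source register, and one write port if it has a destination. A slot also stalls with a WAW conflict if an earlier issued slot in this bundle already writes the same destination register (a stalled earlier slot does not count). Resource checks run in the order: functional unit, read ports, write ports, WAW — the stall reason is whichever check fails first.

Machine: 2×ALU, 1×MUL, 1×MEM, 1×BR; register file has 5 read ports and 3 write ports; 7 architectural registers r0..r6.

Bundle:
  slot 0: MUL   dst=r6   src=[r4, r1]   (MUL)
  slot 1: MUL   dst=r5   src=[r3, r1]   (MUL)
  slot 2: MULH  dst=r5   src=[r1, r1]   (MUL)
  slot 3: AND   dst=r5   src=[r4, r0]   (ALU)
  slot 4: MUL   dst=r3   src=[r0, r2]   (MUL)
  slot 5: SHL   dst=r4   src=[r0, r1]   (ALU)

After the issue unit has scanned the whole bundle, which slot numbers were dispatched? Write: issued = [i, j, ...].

issued = [0, 3]

#0 MUL src=r4,r1 dispatched  <A:2 Mu:0 Ld:1 B:1 rd:3 wr:2>
#1 MUL src=r3,r1 held:FU  <A:2 Mu:0 Ld:1 B:1 rd:3 wr:2>
#2 MUL src=r1,r1 held:FU  <A:2 Mu:0 Ld:1 B:1 rd:3 wr:2>
#3 ALU src=r4,r0 dispatched  <A:1 Mu:0 Ld:1 B:1 rd:1 wr:1>
#4 MUL src=r0,r2 held:FU  <A:1 Mu:0 Ld:1 B:1 rd:1 wr:1>
#5 ALU src=r0,r1 held:RD_PORT  <A:1 Mu:0 Ld:1 B:1 rd:1 wr:1>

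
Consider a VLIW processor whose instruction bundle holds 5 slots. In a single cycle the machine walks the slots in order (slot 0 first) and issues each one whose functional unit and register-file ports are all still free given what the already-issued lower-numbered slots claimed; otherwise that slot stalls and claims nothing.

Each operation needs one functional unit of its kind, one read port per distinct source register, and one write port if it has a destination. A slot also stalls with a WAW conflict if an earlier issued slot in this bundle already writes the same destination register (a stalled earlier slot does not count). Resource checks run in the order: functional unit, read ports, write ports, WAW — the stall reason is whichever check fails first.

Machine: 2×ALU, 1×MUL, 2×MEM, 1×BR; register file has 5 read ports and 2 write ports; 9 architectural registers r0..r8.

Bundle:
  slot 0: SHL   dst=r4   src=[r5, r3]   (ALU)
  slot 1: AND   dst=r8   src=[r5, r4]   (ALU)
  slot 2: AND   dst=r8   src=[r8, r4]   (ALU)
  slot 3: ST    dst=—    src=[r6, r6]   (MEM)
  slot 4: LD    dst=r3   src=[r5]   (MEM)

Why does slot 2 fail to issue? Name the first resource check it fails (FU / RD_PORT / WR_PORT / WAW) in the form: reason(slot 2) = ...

reason(slot 2) = FU

(0) want 1×ALU +2rd +1wr — yes → AL1|MU1|ME2|BR1|rd3|wr1
(1) want 1×ALU +2rd +1wr — yes → AL0|MU1|ME2|BR1|rd1|wr0
(2) want 1×ALU +2rd +1wr — FU → AL0|MU1|ME2|BR1|rd1|wr0
(3) want 1×MEM +1rd +0wr — yes → AL0|MU1|ME1|BR1|rd0|wr0
(4) want 1×MEM +1rd +1wr — RD_PORT → AL0|MU1|ME1|BR1|rd0|wr0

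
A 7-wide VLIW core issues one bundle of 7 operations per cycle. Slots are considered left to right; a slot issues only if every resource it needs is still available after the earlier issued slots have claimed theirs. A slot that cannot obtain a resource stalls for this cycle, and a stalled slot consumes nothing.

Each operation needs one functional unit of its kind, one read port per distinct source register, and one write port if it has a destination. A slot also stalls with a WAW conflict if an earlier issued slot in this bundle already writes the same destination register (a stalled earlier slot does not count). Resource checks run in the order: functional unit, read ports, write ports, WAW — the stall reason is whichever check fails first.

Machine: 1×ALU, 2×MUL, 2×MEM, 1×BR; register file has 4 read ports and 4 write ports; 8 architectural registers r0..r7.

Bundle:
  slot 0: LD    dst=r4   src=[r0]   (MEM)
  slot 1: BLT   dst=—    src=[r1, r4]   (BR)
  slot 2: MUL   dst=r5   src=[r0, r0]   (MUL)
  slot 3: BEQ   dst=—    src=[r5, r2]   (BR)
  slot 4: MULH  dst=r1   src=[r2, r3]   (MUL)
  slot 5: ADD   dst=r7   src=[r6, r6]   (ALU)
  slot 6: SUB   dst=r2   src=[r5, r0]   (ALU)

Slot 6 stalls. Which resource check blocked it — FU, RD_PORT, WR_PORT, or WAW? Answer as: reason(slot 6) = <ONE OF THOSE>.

reason(slot 6) = RD_PORT

#0 MEM src=r0 dispatched  <A:1 Mu:2 Ld:1 B:1 rd:3 wr:3>
#1 BR src=r1,r4 dispatched  <A:1 Mu:2 Ld:1 B:0 rd:1 wr:3>
#2 MUL src=r0,r0 dispatched  <A:1 Mu:1 Ld:1 B:0 rd:0 wr:2>
#3 BR src=r5,r2 held:FU  <A:1 Mu:1 Ld:1 B:0 rd:0 wr:2>
#4 MUL src=r2,r3 held:RD_PORT  <A:1 Mu:1 Ld:1 B:0 rd:0 wr:2>
#5 ALU src=r6,r6 held:RD_PORT  <A:1 Mu:1 Ld:1 B:0 rd:0 wr:2>
#6 ALU src=r5,r0 held:RD_PORT  <A:1 Mu:1 Ld:1 B:0 rd:0 wr:2>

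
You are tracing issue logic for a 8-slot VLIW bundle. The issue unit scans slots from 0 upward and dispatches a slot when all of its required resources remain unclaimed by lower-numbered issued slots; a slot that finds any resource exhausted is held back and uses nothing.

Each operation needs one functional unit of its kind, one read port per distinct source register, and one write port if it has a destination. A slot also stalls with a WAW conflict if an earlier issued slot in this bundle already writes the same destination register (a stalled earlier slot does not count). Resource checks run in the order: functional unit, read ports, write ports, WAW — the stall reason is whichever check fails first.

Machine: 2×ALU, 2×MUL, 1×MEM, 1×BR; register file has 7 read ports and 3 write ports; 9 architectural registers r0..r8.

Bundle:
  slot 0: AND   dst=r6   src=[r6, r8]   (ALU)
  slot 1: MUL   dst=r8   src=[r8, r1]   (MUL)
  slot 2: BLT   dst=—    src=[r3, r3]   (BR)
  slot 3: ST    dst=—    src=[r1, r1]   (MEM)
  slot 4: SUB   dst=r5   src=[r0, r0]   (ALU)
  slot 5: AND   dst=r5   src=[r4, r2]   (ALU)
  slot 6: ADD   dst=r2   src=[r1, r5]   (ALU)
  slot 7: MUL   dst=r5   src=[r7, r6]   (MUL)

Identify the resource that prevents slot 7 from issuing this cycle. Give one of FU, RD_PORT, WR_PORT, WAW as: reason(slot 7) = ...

slot 0 (ALU): ISSUE — free A1,Mu2,Ld1,B1 rp5 wp2
slot 1 (MUL): ISSUE — free A1,Mu1,Ld1,B1 rp3 wp1
slot 2 (BR): ISSUE — free A1,Mu1,Ld1,B0 rp2 wp1
slot 3 (MEM): ISSUE — free A1,Mu1,Ld0,B0 rp1 wp1
slot 4 (ALU): ISSUE — free A0,Mu1,Ld0,B0 rp0 wp0
slot 5 (ALU): stall FU — free A0,Mu1,Ld0,B0 rp0 wp0
slot 6 (ALU): stall FU — free A0,Mu1,Ld0,B0 rp0 wp0
slot 7 (MUL): stall RD_PORT — free A0,Mu1,Ld0,B0 rp0 wp0

reason(slot 7) = RD_PORT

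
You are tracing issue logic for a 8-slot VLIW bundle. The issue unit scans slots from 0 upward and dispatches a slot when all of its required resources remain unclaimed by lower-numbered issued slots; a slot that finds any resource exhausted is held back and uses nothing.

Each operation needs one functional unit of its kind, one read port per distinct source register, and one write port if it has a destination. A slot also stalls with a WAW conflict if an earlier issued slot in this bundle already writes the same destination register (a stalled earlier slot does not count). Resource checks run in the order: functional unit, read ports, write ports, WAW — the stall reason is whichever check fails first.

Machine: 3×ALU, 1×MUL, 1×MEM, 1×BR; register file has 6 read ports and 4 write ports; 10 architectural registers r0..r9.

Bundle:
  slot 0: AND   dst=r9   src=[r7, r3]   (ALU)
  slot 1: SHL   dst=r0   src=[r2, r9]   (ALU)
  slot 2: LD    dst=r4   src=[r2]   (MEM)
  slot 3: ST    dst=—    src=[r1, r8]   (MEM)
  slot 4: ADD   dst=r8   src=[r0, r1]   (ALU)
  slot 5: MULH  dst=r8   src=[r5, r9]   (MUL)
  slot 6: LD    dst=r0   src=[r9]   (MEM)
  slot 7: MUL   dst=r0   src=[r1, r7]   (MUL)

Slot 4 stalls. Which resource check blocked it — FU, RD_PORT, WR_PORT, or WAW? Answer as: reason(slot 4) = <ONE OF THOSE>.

reason(slot 4) = RD_PORT

[0] ALU needs rd=2 wr=1: ok; after: ALU=2 MUL=1 MEM=1 BR=1, R=4, W=3
[1] ALU needs rd=2 wr=1: ok; after: ALU=1 MUL=1 MEM=1 BR=1, R=2, W=2
[2] MEM needs rd=1 wr=1: ok; after: ALU=1 MUL=1 MEM=0 BR=1, R=1, W=1
[3] MEM needs rd=2 wr=0: FU; after: ALU=1 MUL=1 MEM=0 BR=1, R=1, W=1
[4] ALU needs rd=2 wr=1: RD_PORT; after: ALU=1 MUL=1 MEM=0 BR=1, R=1, W=1
[5] MUL needs rd=2 wr=1: RD_PORT; after: ALU=1 MUL=1 MEM=0 BR=1, R=1, W=1
[6] MEM needs rd=1 wr=1: FU; after: ALU=1 MUL=1 MEM=0 BR=1, R=1, W=1
[7] MUL needs rd=2 wr=1: RD_PORT; after: ALU=1 MUL=1 MEM=0 BR=1, R=1, W=1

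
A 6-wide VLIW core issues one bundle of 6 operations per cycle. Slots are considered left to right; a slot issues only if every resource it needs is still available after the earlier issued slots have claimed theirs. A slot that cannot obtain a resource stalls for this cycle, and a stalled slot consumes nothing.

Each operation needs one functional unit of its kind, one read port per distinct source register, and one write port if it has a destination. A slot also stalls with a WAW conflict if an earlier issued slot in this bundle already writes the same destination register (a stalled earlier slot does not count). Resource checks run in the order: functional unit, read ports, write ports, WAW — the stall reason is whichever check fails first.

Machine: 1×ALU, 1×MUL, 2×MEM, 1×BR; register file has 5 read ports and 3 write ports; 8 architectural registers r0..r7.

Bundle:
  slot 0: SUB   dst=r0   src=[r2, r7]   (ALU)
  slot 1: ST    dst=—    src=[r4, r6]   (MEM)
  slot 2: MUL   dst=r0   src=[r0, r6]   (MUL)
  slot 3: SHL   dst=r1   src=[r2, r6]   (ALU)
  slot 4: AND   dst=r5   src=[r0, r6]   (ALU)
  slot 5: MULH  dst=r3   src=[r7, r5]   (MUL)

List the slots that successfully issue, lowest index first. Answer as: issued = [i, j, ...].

  0. ALU→r0 ⇒ go  {0A/1Mu/2Ld/1B | 3r 2w}
  1. MEM ⇒ go  {0A/1Mu/1Ld/1B | 1r 2w}
  2. MUL→r0 ⇒ no(RD_PORT)  {0A/1Mu/1Ld/1B | 1r 2w}
  3. ALU→r1 ⇒ no(FU)  {0A/1Mu/1Ld/1B | 1r 2w}
  4. ALU→r5 ⇒ no(FU)  {0A/1Mu/1Ld/1B | 1r 2w}
  5. MUL→r3 ⇒ no(RD_PORT)  {0A/1Mu/1Ld/1B | 1r 2w}

issued = [0, 1]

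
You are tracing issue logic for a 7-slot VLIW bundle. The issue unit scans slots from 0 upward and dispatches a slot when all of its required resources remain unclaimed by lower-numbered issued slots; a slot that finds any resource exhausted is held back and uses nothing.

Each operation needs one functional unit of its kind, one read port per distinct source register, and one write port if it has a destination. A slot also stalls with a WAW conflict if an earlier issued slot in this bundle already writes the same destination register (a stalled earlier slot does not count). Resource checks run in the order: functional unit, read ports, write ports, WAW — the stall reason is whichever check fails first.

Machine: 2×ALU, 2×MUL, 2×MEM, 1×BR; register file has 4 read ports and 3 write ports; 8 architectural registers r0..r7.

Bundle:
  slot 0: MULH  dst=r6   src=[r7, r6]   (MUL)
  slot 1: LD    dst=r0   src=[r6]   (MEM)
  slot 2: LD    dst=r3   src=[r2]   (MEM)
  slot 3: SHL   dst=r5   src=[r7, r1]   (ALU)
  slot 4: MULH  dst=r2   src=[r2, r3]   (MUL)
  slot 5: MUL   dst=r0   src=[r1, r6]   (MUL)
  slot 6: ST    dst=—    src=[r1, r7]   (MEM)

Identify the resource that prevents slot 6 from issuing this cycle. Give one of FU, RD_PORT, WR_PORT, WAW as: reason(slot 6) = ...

[0] MUL needs rd=2 wr=1: ok; after: ALU=2 MUL=1 MEM=2 BR=1, R=2, W=2
[1] MEM needs rd=1 wr=1: ok; after: ALU=2 MUL=1 MEM=1 BR=1, R=1, W=1
[2] MEM needs rd=1 wr=1: ok; after: ALU=2 MUL=1 MEM=0 BR=1, R=0, W=0
[3] ALU needs rd=2 wr=1: RD_PORT; after: ALU=2 MUL=1 MEM=0 BR=1, R=0, W=0
[4] MUL needs rd=2 wr=1: RD_PORT; after: ALU=2 MUL=1 MEM=0 BR=1, R=0, W=0
[5] MUL needs rd=2 wr=1: RD_PORT; after: ALU=2 MUL=1 MEM=0 BR=1, R=0, W=0
[6] MEM needs rd=2 wr=0: FU; after: ALU=2 MUL=1 MEM=0 BR=1, R=0, W=0

reason(slot 6) = FU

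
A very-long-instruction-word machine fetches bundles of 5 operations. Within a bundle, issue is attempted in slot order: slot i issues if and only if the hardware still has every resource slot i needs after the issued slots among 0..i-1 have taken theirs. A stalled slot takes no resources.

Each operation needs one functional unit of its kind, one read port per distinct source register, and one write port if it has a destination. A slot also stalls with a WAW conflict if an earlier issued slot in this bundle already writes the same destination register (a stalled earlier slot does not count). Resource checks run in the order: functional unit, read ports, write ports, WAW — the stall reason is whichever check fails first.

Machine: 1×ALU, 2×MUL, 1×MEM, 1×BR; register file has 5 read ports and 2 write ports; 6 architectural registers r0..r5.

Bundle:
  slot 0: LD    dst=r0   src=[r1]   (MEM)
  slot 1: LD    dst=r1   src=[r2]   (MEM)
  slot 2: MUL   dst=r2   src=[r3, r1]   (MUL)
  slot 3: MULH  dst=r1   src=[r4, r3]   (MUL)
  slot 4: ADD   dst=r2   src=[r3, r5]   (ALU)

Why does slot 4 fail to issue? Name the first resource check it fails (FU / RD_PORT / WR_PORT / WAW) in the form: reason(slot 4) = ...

reason(slot 4) = WR_PORT

#0 MEM src=r1 dispatched  <A:1 Mu:2 Ld:0 B:1 rd:4 wr:1>
#1 MEM src=r2 held:FU  <A:1 Mu:2 Ld:0 B:1 rd:4 wr:1>
#2 MUL src=r3,r1 dispatched  <A:1 Mu:1 Ld:0 B:1 rd:2 wr:0>
#3 MUL src=r4,r3 held:WR_PORT  <A:1 Mu:1 Ld:0 B:1 rd:2 wr:0>
#4 ALU src=r3,r5 held:WR_PORT  <A:1 Mu:1 Ld:0 B:1 rd:2 wr:0>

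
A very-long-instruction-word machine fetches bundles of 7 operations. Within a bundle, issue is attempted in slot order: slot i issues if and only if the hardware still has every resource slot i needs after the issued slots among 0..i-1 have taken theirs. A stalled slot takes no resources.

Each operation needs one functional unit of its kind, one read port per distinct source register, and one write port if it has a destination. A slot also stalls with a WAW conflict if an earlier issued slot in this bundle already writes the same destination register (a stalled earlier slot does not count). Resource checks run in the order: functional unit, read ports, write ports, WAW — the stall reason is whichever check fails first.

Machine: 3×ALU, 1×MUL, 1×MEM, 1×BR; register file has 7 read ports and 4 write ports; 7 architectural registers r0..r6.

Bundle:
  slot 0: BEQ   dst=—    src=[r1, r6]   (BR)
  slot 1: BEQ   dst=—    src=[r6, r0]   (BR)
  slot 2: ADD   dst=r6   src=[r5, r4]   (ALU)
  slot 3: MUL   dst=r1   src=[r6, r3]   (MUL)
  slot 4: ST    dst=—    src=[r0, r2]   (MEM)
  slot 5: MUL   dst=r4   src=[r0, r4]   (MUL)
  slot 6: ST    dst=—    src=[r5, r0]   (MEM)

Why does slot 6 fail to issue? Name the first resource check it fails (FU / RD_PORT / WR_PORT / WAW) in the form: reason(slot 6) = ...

reason(slot 6) = RD_PORT

slot 0 (BR): ISSUE — free A3,Mu1,Ld1,B0 rp5 wp4
slot 1 (BR): stall FU — free A3,Mu1,Ld1,B0 rp5 wp4
slot 2 (ALU): ISSUE — free A2,Mu1,Ld1,B0 rp3 wp3
slot 3 (MUL): ISSUE — free A2,Mu0,Ld1,B0 rp1 wp2
slot 4 (MEM): stall RD_PORT — free A2,Mu0,Ld1,B0 rp1 wp2
slot 5 (MUL): stall FU — free A2,Mu0,Ld1,B0 rp1 wp2
slot 6 (MEM): stall RD_PORT — free A2,Mu0,Ld1,B0 rp1 wp2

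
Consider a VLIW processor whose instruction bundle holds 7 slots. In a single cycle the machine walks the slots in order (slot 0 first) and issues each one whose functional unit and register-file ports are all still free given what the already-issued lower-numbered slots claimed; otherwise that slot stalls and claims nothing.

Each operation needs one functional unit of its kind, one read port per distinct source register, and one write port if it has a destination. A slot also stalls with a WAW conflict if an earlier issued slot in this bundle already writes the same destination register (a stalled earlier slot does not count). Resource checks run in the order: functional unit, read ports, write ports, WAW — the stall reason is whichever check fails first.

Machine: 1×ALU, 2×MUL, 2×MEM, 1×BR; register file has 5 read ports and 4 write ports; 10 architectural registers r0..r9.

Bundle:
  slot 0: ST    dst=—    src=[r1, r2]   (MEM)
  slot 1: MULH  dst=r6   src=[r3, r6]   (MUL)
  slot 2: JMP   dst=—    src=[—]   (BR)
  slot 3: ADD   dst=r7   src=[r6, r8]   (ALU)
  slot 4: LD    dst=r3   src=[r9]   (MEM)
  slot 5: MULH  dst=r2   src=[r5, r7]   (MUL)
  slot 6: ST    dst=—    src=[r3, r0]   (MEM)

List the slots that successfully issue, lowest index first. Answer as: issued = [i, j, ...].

[0] MEM needs rd=2 wr=0: ok; after: ALU=1 MUL=2 MEM=1 BR=1, R=3, W=4
[1] MUL needs rd=2 wr=1: ok; after: ALU=1 MUL=1 MEM=1 BR=1, R=1, W=3
[2] BR needs rd=0 wr=0: ok; after: ALU=1 MUL=1 MEM=1 BR=0, R=1, W=3
[3] ALU needs rd=2 wr=1: RD_PORT; after: ALU=1 MUL=1 MEM=1 BR=0, R=1, W=3
[4] MEM needs rd=1 wr=1: ok; after: ALU=1 MUL=1 MEM=0 BR=0, R=0, W=2
[5] MUL needs rd=2 wr=1: RD_PORT; after: ALU=1 MUL=1 MEM=0 BR=0, R=0, W=2
[6] MEM needs rd=2 wr=0: FU; after: ALU=1 MUL=1 MEM=0 BR=0, R=0, W=2

issued = [0, 1, 2, 4]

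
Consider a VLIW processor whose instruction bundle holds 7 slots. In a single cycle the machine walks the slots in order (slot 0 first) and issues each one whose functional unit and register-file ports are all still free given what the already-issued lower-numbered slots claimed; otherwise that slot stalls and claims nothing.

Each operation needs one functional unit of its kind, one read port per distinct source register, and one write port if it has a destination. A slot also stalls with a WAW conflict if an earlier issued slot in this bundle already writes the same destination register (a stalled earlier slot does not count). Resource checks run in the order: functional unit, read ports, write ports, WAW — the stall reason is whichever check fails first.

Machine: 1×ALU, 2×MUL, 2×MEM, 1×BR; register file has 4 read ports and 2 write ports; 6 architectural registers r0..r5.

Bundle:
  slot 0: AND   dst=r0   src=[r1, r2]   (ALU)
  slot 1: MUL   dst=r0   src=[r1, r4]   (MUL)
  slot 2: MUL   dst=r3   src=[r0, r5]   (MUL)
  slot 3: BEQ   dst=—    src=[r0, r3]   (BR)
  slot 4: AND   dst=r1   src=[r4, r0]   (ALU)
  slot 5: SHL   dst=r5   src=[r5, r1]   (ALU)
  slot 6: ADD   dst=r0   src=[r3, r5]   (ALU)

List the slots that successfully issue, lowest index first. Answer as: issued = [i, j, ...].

issued = [0, 2]

slot 0 (ALU): ISSUE — free A0,Mu2,Ld2,B1 rp2 wp1
slot 1 (MUL): stall WAW — free A0,Mu2,Ld2,B1 rp2 wp1
slot 2 (MUL): ISSUE — free A0,Mu1,Ld2,B1 rp0 wp0
slot 3 (BR): stall RD_PORT — free A0,Mu1,Ld2,B1 rp0 wp0
slot 4 (ALU): stall FU — free A0,Mu1,Ld2,B1 rp0 wp0
slot 5 (ALU): stall FU — free A0,Mu1,Ld2,B1 rp0 wp0
slot 6 (ALU): stall FU — free A0,Mu1,Ld2,B1 rp0 wp0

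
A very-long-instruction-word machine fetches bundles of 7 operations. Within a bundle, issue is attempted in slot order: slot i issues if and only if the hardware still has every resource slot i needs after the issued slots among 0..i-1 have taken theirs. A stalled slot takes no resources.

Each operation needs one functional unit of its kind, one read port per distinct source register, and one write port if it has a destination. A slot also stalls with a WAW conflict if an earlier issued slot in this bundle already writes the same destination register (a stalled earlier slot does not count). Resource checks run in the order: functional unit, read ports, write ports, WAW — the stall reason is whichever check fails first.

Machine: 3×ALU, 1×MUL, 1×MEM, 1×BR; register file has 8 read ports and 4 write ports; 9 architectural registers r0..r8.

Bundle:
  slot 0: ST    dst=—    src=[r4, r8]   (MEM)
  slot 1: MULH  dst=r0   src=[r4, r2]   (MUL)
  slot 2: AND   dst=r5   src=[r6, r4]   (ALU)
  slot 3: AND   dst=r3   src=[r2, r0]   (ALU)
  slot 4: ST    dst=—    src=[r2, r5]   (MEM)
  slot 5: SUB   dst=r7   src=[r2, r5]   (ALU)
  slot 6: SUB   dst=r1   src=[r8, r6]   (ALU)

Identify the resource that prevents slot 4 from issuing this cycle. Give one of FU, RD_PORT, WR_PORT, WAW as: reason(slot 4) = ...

[0] MEM needs rd=2 wr=0: ok; after: ALU=3 MUL=1 MEM=0 BR=1, R=6, W=4
[1] MUL needs rd=2 wr=1: ok; after: ALU=3 MUL=0 MEM=0 BR=1, R=4, W=3
[2] ALU needs rd=2 wr=1: ok; after: ALU=2 MUL=0 MEM=0 BR=1, R=2, W=2
[3] ALU needs rd=2 wr=1: ok; after: ALU=1 MUL=0 MEM=0 BR=1, R=0, W=1
[4] MEM needs rd=2 wr=0: FU; after: ALU=1 MUL=0 MEM=0 BR=1, R=0, W=1
[5] ALU needs rd=2 wr=1: RD_PORT; after: ALU=1 MUL=0 MEM=0 BR=1, R=0, W=1
[6] ALU needs rd=2 wr=1: RD_PORT; after: ALU=1 MUL=0 MEM=0 BR=1, R=0, W=1

reason(slot 4) = FU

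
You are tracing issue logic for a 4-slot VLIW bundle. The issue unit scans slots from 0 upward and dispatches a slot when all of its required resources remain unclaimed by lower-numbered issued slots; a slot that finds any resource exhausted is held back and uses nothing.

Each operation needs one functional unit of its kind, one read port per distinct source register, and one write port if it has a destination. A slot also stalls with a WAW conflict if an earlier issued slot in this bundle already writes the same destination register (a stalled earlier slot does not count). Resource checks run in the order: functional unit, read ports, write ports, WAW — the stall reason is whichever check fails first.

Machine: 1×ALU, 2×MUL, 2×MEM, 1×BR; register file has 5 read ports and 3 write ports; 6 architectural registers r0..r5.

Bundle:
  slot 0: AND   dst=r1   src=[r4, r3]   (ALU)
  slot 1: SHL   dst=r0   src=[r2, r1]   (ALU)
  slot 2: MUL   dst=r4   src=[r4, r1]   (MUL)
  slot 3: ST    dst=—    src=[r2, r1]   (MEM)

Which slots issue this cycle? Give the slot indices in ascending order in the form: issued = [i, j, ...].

issued = [0, 2]

  0. ALU→r1 ⇒ go  {0A/2Mu/2Ld/1B | 3r 2w}
  1. ALU→r0 ⇒ no(FU)  {0A/2Mu/2Ld/1B | 3r 2w}
  2. MUL→r4 ⇒ go  {0A/1Mu/2Ld/1B | 1r 1w}
  3. MEM ⇒ no(RD_PORT)  {0A/1Mu/2Ld/1B | 1r 1w}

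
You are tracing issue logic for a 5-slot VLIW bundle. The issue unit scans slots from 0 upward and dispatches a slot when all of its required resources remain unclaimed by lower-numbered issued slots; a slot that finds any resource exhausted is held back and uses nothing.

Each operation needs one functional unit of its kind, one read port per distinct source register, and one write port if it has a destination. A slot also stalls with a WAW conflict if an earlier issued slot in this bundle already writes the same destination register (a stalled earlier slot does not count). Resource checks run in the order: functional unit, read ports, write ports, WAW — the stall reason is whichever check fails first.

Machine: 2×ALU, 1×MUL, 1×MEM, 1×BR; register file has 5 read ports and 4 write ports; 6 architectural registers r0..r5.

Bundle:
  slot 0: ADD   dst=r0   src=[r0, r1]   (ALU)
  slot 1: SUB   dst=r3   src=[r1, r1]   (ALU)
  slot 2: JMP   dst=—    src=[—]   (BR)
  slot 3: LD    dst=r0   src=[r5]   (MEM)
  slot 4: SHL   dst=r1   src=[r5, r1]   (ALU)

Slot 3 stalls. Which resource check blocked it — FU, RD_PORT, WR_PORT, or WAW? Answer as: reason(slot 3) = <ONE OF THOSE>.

slot 0 (ALU): ISSUE — free A1,Mu1,Ld1,B1 rp3 wp3
slot 1 (ALU): ISSUE — free A0,Mu1,Ld1,B1 rp2 wp2
slot 2 (BR): ISSUE — free A0,Mu1,Ld1,B0 rp2 wp2
slot 3 (MEM): stall WAW — free A0,Mu1,Ld1,B0 rp2 wp2
slot 4 (ALU): stall FU — free A0,Mu1,Ld1,B0 rp2 wp2

reason(slot 3) = WAW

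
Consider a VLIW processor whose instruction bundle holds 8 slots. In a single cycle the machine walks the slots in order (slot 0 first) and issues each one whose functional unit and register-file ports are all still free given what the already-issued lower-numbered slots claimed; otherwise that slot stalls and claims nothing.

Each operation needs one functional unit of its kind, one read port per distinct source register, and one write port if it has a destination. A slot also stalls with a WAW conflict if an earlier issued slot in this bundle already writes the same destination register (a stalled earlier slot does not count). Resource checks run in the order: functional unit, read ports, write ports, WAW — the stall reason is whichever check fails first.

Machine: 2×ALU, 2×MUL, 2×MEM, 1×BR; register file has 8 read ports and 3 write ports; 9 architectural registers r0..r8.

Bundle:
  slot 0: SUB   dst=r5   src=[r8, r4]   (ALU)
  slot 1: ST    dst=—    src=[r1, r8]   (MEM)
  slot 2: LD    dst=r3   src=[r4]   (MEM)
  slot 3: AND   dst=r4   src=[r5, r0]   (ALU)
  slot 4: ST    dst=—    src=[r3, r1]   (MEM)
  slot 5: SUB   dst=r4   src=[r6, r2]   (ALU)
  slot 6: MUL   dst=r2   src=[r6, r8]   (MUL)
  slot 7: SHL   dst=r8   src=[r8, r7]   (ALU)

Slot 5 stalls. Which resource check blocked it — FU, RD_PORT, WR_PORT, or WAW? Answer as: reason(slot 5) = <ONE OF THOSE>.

reason(slot 5) = FU

slot 0 (ALU): ISSUE — free A1,Mu2,Ld2,B1 rp6 wp2
slot 1 (MEM): ISSUE — free A1,Mu2,Ld1,B1 rp4 wp2
slot 2 (MEM): ISSUE — free A1,Mu2,Ld0,B1 rp3 wp1
slot 3 (ALU): ISSUE — free A0,Mu2,Ld0,B1 rp1 wp0
slot 4 (MEM): stall FU — free A0,Mu2,Ld0,B1 rp1 wp0
slot 5 (ALU): stall FU — free A0,Mu2,Ld0,B1 rp1 wp0
slot 6 (MUL): stall RD_PORT — free A0,Mu2,Ld0,B1 rp1 wp0
slot 7 (ALU): stall FU — free A0,Mu2,Ld0,B1 rp1 wp0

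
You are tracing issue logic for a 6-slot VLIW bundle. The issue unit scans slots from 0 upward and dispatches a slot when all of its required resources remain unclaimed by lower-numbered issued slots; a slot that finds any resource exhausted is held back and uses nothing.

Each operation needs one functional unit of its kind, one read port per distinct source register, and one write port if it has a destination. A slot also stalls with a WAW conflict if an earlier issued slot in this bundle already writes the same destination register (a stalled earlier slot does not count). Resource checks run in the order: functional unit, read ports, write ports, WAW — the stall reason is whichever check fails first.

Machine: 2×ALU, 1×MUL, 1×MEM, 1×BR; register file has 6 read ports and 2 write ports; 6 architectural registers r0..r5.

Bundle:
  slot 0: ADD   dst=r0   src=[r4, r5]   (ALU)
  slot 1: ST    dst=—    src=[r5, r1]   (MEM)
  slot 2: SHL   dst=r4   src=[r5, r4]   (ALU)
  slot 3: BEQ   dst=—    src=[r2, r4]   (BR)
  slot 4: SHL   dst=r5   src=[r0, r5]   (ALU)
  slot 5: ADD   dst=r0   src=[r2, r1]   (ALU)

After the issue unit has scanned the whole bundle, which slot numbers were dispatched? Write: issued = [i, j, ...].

(0) want 1×ALU +2rd +1wr — yes → AL1|MU1|ME1|BR1|rd4|wr1
(1) want 1×MEM +2rd +0wr — yes → AL1|MU1|ME0|BR1|rd2|wr1
(2) want 1×ALU +2rd +1wr — yes → AL0|MU1|ME0|BR1|rd0|wr0
(3) want 1×BR +2rd +0wr — RD_PORT → AL0|MU1|ME0|BR1|rd0|wr0
(4) want 1×ALU +2rd +1wr — FU → AL0|MU1|ME0|BR1|rd0|wr0
(5) want 1×ALU +2rd +1wr — FU → AL0|MU1|ME0|BR1|rd0|wr0

issued = [0, 1, 2]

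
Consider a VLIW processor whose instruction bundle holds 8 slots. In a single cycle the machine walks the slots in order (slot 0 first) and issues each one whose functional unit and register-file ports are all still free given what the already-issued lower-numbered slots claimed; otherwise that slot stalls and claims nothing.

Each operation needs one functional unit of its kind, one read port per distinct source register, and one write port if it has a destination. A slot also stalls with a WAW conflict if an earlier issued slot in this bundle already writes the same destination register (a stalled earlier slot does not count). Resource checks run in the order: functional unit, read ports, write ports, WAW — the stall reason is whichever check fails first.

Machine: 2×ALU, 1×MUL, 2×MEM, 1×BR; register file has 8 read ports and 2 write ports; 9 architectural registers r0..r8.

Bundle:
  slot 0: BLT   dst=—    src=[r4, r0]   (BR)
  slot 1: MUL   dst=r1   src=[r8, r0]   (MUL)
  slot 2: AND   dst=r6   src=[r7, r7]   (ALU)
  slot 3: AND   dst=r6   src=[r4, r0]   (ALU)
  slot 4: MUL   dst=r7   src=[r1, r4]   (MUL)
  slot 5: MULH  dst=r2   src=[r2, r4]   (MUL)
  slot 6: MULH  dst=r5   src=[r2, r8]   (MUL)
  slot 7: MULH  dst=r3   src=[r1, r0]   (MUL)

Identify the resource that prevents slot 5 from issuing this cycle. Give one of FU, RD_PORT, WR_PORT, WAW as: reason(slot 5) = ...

(0) want 1×BR +2rd +0wr — yes → AL2|MU1|ME2|BR0|rd6|wr2
(1) want 1×MUL +2rd +1wr — yes → AL2|MU0|ME2|BR0|rd4|wr1
(2) want 1×ALU +1rd +1wr — yes → AL1|MU0|ME2|BR0|rd3|wr0
(3) want 1×ALU +2rd +1wr — WR_PORT → AL1|MU0|ME2|BR0|rd3|wr0
(4) want 1×MUL +2rd +1wr — FU → AL1|MU0|ME2|BR0|rd3|wr0
(5) want 1×MUL +2rd +1wr — FU → AL1|MU0|ME2|BR0|rd3|wr0
(6) want 1×MUL +2rd +1wr — FU → AL1|MU0|ME2|BR0|rd3|wr0
(7) want 1×MUL +2rd +1wr — FU → AL1|MU0|ME2|BR0|rd3|wr0

reason(slot 5) = FU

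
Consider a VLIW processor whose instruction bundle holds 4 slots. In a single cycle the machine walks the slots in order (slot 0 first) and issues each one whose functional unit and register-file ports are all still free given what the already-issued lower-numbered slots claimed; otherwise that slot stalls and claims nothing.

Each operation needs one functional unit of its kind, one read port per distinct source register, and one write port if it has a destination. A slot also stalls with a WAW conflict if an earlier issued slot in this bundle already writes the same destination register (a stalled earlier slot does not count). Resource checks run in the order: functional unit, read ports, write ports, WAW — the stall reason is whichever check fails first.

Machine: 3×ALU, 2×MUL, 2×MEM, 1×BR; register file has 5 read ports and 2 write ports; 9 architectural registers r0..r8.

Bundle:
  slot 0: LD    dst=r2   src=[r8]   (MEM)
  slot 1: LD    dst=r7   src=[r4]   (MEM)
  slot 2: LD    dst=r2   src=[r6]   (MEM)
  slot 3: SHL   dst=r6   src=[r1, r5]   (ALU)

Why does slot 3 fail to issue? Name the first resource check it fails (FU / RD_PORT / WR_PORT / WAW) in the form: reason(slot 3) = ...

reason(slot 3) = WR_PORT

  0. MEM→r2 ⇒ go  {3A/2Mu/1Ld/1B | 4r 1w}
  1. MEM→r7 ⇒ go  {3A/2Mu/0Ld/1B | 3r 0w}
  2. MEM→r2 ⇒ no(FU)  {3A/2Mu/0Ld/1B | 3r 0w}
  3. ALU→r6 ⇒ no(WR_PORT)  {3A/2Mu/0Ld/1B | 3r 0w}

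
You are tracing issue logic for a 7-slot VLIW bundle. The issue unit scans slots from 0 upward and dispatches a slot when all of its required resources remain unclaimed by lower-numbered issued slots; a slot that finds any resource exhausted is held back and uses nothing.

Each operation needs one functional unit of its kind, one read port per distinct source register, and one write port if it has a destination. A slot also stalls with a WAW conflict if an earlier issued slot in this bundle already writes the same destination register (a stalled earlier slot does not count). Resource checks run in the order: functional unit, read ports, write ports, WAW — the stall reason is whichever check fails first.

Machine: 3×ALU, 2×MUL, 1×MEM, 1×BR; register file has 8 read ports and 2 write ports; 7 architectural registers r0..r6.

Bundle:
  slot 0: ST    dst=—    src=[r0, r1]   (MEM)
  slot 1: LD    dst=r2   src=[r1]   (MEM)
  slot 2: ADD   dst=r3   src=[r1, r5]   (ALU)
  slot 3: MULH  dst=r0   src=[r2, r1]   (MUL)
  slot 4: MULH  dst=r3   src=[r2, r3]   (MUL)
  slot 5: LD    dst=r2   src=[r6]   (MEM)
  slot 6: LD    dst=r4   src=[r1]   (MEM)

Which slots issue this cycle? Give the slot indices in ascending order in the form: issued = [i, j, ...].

(0) want 1×MEM +2rd +0wr — yes → AL3|MU2|ME0|BR1|rd6|wr2
(1) want 1×MEM +1rd +1wr — FU → AL3|MU2|ME0|BR1|rd6|wr2
(2) want 1×ALU +2rd +1wr — yes → AL2|MU2|ME0|BR1|rd4|wr1
(3) want 1×MUL +2rd +1wr — yes → AL2|MU1|ME0|BR1|rd2|wr0
(4) want 1×MUL +2rd +1wr — WR_PORT → AL2|MU1|ME0|BR1|rd2|wr0
(5) want 1×MEM +1rd +1wr — FU → AL2|MU1|ME0|BR1|rd2|wr0
(6) want 1×MEM +1rd +1wr — FU → AL2|MU1|ME0|BR1|rd2|wr0

issued = [0, 2, 3]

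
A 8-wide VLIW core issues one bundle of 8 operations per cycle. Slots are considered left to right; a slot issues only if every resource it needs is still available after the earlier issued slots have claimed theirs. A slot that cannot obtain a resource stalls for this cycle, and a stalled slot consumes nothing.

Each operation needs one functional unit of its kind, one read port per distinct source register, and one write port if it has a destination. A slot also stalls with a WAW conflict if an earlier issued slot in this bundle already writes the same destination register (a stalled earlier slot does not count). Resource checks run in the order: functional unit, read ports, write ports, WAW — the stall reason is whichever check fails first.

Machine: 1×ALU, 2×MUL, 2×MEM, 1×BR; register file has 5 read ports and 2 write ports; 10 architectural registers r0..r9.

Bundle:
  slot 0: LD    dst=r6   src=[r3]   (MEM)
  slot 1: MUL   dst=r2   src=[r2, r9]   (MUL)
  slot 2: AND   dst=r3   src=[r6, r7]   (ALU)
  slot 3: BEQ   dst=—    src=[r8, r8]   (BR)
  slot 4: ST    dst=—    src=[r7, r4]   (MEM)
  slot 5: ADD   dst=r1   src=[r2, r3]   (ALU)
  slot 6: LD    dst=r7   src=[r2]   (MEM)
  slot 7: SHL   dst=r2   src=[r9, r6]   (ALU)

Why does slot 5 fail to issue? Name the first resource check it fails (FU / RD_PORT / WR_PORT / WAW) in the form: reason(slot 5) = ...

(0) want 1×MEM +1rd +1wr — yes → AL1|MU2|ME1|BR1|rd4|wr1
(1) want 1×MUL +2rd +1wr — yes → AL1|MU1|ME1|BR1|rd2|wr0
(2) want 1×ALU +2rd +1wr — WR_PORT → AL1|MU1|ME1|BR1|rd2|wr0
(3) want 1×BR +1rd +0wr — yes → AL1|MU1|ME1|BR0|rd1|wr0
(4) want 1×MEM +2rd +0wr — RD_PORT → AL1|MU1|ME1|BR0|rd1|wr0
(5) want 1×ALU +2rd +1wr — RD_PORT → AL1|MU1|ME1|BR0|rd1|wr0
(6) want 1×MEM +1rd +1wr — WR_PORT → AL1|MU1|ME1|BR0|rd1|wr0
(7) want 1×ALU +2rd +1wr — RD_PORT → AL1|MU1|ME1|BR0|rd1|wr0

reason(slot 5) = RD_PORT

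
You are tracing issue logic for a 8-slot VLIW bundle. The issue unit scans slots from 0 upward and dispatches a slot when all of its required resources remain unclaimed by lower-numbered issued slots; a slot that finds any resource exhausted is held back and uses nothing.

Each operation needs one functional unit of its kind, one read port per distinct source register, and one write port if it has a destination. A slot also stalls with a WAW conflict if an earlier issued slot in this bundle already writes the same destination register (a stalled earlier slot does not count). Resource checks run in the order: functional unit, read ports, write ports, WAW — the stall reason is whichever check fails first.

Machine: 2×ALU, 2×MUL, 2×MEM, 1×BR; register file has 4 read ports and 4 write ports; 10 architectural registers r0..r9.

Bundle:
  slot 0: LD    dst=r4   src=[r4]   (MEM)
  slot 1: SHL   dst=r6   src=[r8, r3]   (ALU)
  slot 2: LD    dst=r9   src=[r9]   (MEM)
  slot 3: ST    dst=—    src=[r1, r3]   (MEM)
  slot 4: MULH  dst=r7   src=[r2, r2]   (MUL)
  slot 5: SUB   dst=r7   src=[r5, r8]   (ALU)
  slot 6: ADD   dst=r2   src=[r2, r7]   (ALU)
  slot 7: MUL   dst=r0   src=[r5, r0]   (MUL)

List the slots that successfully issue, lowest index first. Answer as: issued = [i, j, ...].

issued = [0, 1, 2]

slot 0 (MEM): ISSUE — free A2,Mu2,Ld1,B1 rp3 wp3
slot 1 (ALU): ISSUE — free A1,Mu2,Ld1,B1 rp1 wp2
slot 2 (MEM): ISSUE — free A1,Mu2,Ld0,B1 rp0 wp1
slot 3 (MEM): stall FU — free A1,Mu2,Ld0,B1 rp0 wp1
slot 4 (MUL): stall RD_PORT — free A1,Mu2,Ld0,B1 rp0 wp1
slot 5 (ALU): stall RD_PORT — free A1,Mu2,Ld0,B1 rp0 wp1
slot 6 (ALU): stall RD_PORT — free A1,Mu2,Ld0,B1 rp0 wp1
slot 7 (MUL): stall RD_PORT — free A1,Mu2,Ld0,B1 rp0 wp1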